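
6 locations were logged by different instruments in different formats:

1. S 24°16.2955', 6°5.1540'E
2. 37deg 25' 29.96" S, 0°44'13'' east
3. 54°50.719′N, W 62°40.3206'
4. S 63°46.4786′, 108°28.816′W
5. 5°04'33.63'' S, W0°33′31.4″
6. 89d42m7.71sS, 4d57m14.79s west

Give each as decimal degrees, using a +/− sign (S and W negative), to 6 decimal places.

Point 1:
  Latitude: 16.2955′ = 0.271592°; total 24.2715917
  S ⇒ negate
  Lon: 5.154′ = 0.085900°; total 6.0859000
  E ⇒ keep positive
Point 2:
  Latitude: 37° + 25/60 + 29.96/3600 = 37 + 0.416667 + 0.008322 = 37.4249889
  hemisphere S, so the sign is −
  λ: 0 + 44/60 + 13/3600 = 0.7369444
  E → positive
Point 3:
  φ: 54 + 50.719/60 = 54.8453167
  N → positive
  Longitude: 40.3206′ = 0.672010°; total 62.6720100
  W → negative
Point 4:
  Lat: 63 + 46.4786/60 = 63.7746433
  S ⇒ negate
  Longitude: 28.816′ = 0.480267°; total 108.4802667
  W → negative
Point 5:
  Lat: 5° + 4/60 + 33.63/3600 = 5 + 0.066667 + 0.009342 = 5.0760083
  hemisphere S, so the sign is −
  Lon: 0 + 33/60 + 31.4/3600 = 0.5587222
  W ⇒ negate
Point 6:
  Latitude: 42′ + 7.71″ = 42.12850′; 89 + 42.12850/60 = 89.7021417
  hemisphere S, so the sign is −
  Lon: 4° + 57/60 + 14.79/3600 = 4 + 0.950000 + 0.004108 = 4.9541083
  hemisphere W, so the sign is −

1. -24.271592, 6.085900
2. -37.424989, 0.736944
3. 54.845317, -62.672010
4. -63.774643, -108.480267
5. -5.076008, -0.558722
6. -89.702142, -4.954108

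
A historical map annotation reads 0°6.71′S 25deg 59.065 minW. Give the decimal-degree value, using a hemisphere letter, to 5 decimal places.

0.11183° S, 25.98442° W

Lat: 6.71′ = 0.111833°; total 0.111833
Longitude: 59.065′ = 0.984417°; total 25.984417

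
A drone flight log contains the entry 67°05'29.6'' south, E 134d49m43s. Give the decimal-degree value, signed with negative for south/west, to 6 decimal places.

φ: 67 + 5/60 + 29.6/3600 = 67.0915556
S ⇒ negate
Lon: 134° + 49/60 + 43/3600 = 134 + 0.816667 + 0.011944 = 134.8286111
E → positive

-67.091556, 134.828611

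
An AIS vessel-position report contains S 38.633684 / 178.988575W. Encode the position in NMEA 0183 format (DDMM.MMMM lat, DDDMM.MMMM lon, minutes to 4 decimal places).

3838.0210,S / 17859.3145,W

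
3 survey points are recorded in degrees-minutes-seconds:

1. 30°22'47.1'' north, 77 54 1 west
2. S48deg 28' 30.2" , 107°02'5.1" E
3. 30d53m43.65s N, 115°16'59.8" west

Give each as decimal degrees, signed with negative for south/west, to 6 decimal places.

Point 1:
  φ: 30 + 22/60 + 47.1/3600 = 30.3797500
  N ⇒ keep positive
  λ: 77° + 54/60 + 1/3600 = 77 + 0.900000 + 0.000278 = 77.9002778
  hemisphere W, so the sign is −
Point 2:
  Latitude: 48 + 28/60 + 30.2/3600 = 48.4750556
  S ⇒ negate
  Longitude: 107 + 2/60 + 5.1/3600 = 107.0347500
  E ⇒ keep positive
Point 3:
  φ: 53′ + 43.65″ = 53.72750′; 30 + 53.72750/60 = 30.8954583
  N → positive
  Lon: 16′ + 59.8″ = 16.99667′; 115 + 16.99667/60 = 115.2832778
  W → negative

1. 30.379750, -77.900278
2. -48.475056, 107.034750
3. 30.895458, -115.283278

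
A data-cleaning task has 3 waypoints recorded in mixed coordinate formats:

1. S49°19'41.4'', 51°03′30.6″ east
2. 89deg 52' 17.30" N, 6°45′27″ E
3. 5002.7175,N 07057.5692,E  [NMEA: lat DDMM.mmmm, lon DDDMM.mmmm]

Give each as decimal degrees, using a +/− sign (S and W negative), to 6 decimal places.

1. -49.328167, 51.058500
2. 89.871472, 6.757500
3. 50.045292, 70.959487

Point 1:
  Lat: 19′ + 41.4″ = 19.69000′; 49 + 19.69000/60 = 49.3281667
  hemisphere S, so the sign is −
  Lon: 51 + 3/60 + 30.6/3600 = 51.0585000
  E ⇒ keep positive
Point 2:
  Latitude: 89 + 52/60 + 17.3/3600 = 89.8714722
  N → positive
  Lon: 6° + 45/60 + 27/3600 = 6 + 0.750000 + 0.007500 = 6.7575000
  E → positive
Point 3:
  φ: split at 2 digits → 50° and 2.7175′; 50 + 2.7175/60 = 50.0452917
  N → positive
  λ: split at 3 digits → 070° and 57.5692′; 70 + 57.5692/60 = 70.9594867
  E → positive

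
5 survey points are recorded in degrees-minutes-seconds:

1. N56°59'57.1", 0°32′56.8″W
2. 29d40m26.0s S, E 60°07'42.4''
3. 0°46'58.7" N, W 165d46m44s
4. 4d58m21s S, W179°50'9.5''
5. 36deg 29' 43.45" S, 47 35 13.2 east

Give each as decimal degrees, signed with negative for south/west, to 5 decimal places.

1. 56.99919, -0.54911
2. -29.67389, 60.12844
3. 0.78297, -165.77889
4. -4.97250, -179.83597
5. -36.49540, 47.58700

Point 1:
  Lat: 56° + 59/60 + 57.1/3600 = 56 + 0.983333 + 0.015861 = 56.999194
  N → positive
  Longitude: 0 + 32/60 + 56.8/3600 = 0.549111
  W ⇒ negate
Point 2:
  φ: 29 + 40/60 + 26/3600 = 29.673889
  hemisphere S, so the sign is −
  Longitude: 60 + 7/60 + 42.4/3600 = 60.128444
  E ⇒ keep positive
Point 3:
  Latitude: 46′ + 58.7″ = 46.97833′; 0 + 46.97833/60 = 0.782972
  N ⇒ keep positive
  Longitude: 165° + 46/60 + 44/3600 = 165 + 0.766667 + 0.012222 = 165.778889
  hemisphere W, so the sign is −
Point 4:
  Lat: 4° + 58/60 + 21/3600 = 4 + 0.966667 + 0.005833 = 4.972500
  S → negative
  Longitude: 50′ + 9.5″ = 50.15833′; 179 + 50.15833/60 = 179.835972
  W → negative
Point 5:
  φ: 36 + 29/60 + 43.45/3600 = 36.495403
  S → negative
  Longitude: 47° + 35/60 + 13.2/3600 = 47 + 0.583333 + 0.003667 = 47.587000
  E → positive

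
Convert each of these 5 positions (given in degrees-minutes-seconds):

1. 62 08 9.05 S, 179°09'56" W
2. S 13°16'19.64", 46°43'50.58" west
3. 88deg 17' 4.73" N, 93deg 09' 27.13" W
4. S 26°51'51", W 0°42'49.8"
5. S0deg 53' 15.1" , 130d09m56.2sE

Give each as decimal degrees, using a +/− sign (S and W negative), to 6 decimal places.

1. -62.135847, -179.165556
2. -13.272122, -46.730717
3. 88.284647, -93.157536
4. -26.864167, -0.713833
5. -0.887528, 130.165611

Point 1:
  Latitude: 62° + 8/60 + 9.05/3600 = 62 + 0.133333 + 0.002514 = 62.1358472
  S → negative
  Lon: 179° + 9/60 + 56/3600 = 179 + 0.150000 + 0.015556 = 179.1655556
  W ⇒ negate
Point 2:
  Latitude: 13° + 16/60 + 19.64/3600 = 13 + 0.266667 + 0.005456 = 13.2721222
  S ⇒ negate
  Longitude: 43′ + 50.58″ = 43.84300′; 46 + 43.84300/60 = 46.7307167
  hemisphere W, so the sign is −
Point 3:
  φ: 88 + 17/60 + 4.73/3600 = 88.2846472
  N → positive
  Longitude: 93° + 9/60 + 27.13/3600 = 93 + 0.150000 + 0.007536 = 93.1575361
  W ⇒ negate
Point 4:
  Lat: 26 + 51/60 + 51/3600 = 26.8641667
  S → negative
  Longitude: 42′ + 49.8″ = 42.83000′; 0 + 42.83000/60 = 0.7138333
  hemisphere W, so the sign is −
Point 5:
  Latitude: 53′ + 15.1″ = 53.25167′; 0 + 53.25167/60 = 0.8875278
  hemisphere S, so the sign is −
  Lon: 130° + 9/60 + 56.2/3600 = 130 + 0.150000 + 0.015611 = 130.1656111
  E ⇒ keep positive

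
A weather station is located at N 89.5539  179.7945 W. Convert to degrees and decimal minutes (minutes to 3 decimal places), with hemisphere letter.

89° 33.234′ N, 179° 47.670′ W

Lat: 89° + 0.553900 × 60 = 89° 33.23400′
λ: minutes = (179.794500 − 179) × 60 = 47.67000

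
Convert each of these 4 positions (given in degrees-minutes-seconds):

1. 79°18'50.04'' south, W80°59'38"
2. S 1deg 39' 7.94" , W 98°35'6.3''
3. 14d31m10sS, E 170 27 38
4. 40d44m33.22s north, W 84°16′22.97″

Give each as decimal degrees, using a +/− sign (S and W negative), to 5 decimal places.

1. -79.31390, -80.99389
2. -1.65221, -98.58508
3. -14.51944, 170.46056
4. 40.74256, -84.27305

Point 1:
  Latitude: 18′ + 50.04″ = 18.83400′; 79 + 18.83400/60 = 79.313900
  hemisphere S, so the sign is −
  Lon: 80 + 59/60 + 38/3600 = 80.993889
  W → negative
Point 2:
  φ: 1° + 39/60 + 7.94/3600 = 1 + 0.650000 + 0.002206 = 1.652206
  hemisphere S, so the sign is −
  Lon: 98 + 35/60 + 6.3/3600 = 98.585083
  W ⇒ negate
Point 3:
  Lat: 14° + 31/60 + 10/3600 = 14 + 0.516667 + 0.002778 = 14.519444
  S → negative
  Lon: 170° + 27/60 + 38/3600 = 170 + 0.450000 + 0.010556 = 170.460556
  E → positive
Point 4:
  φ: 40° + 44/60 + 33.22/3600 = 40 + 0.733333 + 0.009228 = 40.742561
  N → positive
  λ: 84 + 16/60 + 22.97/3600 = 84.273047
  W → negative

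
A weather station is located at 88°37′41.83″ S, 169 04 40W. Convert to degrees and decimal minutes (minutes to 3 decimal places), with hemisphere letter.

Latitude: 37 + 41.83/60 = 37.69717′
λ: 4 + 40/60 = 4.66667′

88° 37.697′ S, 169° 4.667′ W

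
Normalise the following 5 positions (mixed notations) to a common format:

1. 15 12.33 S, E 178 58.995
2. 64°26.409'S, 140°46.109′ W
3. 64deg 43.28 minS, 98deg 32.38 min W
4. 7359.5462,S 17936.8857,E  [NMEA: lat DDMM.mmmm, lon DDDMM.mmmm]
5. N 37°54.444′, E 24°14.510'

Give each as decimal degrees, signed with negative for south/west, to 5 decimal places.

Point 1:
  φ: 15 + 12.33/60 = 15.205500
  hemisphere S, so the sign is −
  λ: 58.995′ = 0.983250°; total 178.983250
  E → positive
Point 2:
  φ: 26.409′ = 0.440150°; total 64.440150
  S ⇒ negate
  Lon: 140 + 46.109/60 = 140.768483
  W → negative
Point 3:
  Lat: 43.28′ = 0.721333°; total 64.721333
  S → negative
  λ: 98 + 32.38/60 = 98.539667
  W ⇒ negate
Point 4:
  φ: split at 2 digits → 73° and 59.5462′; 73 + 59.5462/60 = 73.992437
  S ⇒ negate
  Longitude: degrees = first 3 digits = 179, minutes = 36.8857; 179 + 36.8857/60 = 179.614762
  E → positive
Point 5:
  Latitude: 54.444′ = 0.907400°; total 37.907400
  N ⇒ keep positive
  λ: 24 + 14.51/60 = 24.241833
  E → positive

1. -15.20550, 178.98325
2. -64.44015, -140.76848
3. -64.72133, -98.53967
4. -73.99244, 179.61476
5. 37.90740, 24.24183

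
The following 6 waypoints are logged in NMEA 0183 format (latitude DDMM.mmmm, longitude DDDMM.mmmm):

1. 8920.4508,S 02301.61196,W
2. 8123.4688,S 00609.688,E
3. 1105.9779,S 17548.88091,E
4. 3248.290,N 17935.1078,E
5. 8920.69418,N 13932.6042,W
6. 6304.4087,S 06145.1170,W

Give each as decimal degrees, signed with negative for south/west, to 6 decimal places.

Point 1:
  φ: degrees = first 2 digits = 89, minutes = 20.4508; 89 + 20.4508/60 = 89.3408467
  S → negative
  Lon: degrees = first 3 digits = 23, minutes = 1.61196; 23 + 1.61196/60 = 23.0268660
  hemisphere W, so the sign is −
Point 2:
  φ: degrees = first 2 digits = 81, minutes = 23.4688; 81 + 23.4688/60 = 81.3911467
  S ⇒ negate
  Lon: split at 3 digits → 006° and 9.688′; 6 + 9.688/60 = 6.1614667
  E ⇒ keep positive
Point 3:
  Lat: split at 2 digits → 11° and 5.9779′; 11 + 5.9779/60 = 11.0996317
  S → negative
  λ: degrees = first 3 digits = 175, minutes = 48.88091; 175 + 48.88091/60 = 175.8146818
  E ⇒ keep positive
Point 4:
  Lat: split at 2 digits → 32° and 48.29′; 32 + 48.29/60 = 32.8048333
  N ⇒ keep positive
  λ: split at 3 digits → 179° and 35.1078′; 179 + 35.1078/60 = 179.5851300
  E → positive
Point 5:
  Lat: degrees = first 2 digits = 89, minutes = 20.69418; 89 + 20.69418/60 = 89.3449030
  N ⇒ keep positive
  Lon: degrees = first 3 digits = 139, minutes = 32.6042; 139 + 32.6042/60 = 139.5434033
  W → negative
Point 6:
  φ: degrees = first 2 digits = 63, minutes = 4.4087; 63 + 4.4087/60 = 63.0734783
  S ⇒ negate
  λ: degrees = first 3 digits = 61, minutes = 45.117; 61 + 45.117/60 = 61.7519500
  W ⇒ negate

1. -89.340847, -23.026866
2. -81.391147, 6.161467
3. -11.099632, 175.814682
4. 32.804833, 179.585130
5. 89.344903, -139.543403
6. -63.073478, -61.751950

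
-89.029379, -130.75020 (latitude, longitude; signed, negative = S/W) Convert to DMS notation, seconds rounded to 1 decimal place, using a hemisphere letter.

89°01′45.8″ S, 130°45′0.7″ W

Latitude is negative → S; |value| = 89.029379
Lat: 0.029379° → 1.76274′; 0.76274 × 60 = 45.764″
Longitude is negative → W; |value| = 130.750200
Lon: 0.750200 × 60 = 45.01200′ → 45′, remainder × 60 = 0.720″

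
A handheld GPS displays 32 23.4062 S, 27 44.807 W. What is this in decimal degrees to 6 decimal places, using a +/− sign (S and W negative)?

-32.390103, -27.746783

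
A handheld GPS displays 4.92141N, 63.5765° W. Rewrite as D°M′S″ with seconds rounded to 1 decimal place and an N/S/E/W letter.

4°55′17.1″ N, 63°34′35.4″ W

Lat: 0.921410 × 60 = 55.28460′ → 55′, remainder × 60 = 17.076″
λ: 0.576500° → 34.59000′; 0.59000 × 60 = 35.400″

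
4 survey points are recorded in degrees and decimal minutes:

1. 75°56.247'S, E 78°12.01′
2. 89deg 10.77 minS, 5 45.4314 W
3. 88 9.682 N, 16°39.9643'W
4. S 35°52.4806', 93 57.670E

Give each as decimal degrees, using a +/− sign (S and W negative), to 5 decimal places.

1. -75.93745, 78.20017
2. -89.17950, -5.75719
3. 88.16137, -16.66607
4. -35.87468, 93.96117

Point 1:
  φ: 75 + 56.247/60 = 75.937450
  hemisphere S, so the sign is −
  λ: 12.01′ = 0.200167°; total 78.200167
  E → positive
Point 2:
  φ: 89 + 10.77/60 = 89.179500
  hemisphere S, so the sign is −
  Lon: 5 + 45.4314/60 = 5.757190
  W ⇒ negate
Point 3:
  Lat: 88 + 9.682/60 = 88.161367
  N ⇒ keep positive
  Longitude: 16 + 39.9643/60 = 16.666072
  W ⇒ negate
Point 4:
  Latitude: 35 + 52.4806/60 = 35.874677
  S → negative
  Longitude: 57.67′ = 0.961167°; total 93.961167
  E → positive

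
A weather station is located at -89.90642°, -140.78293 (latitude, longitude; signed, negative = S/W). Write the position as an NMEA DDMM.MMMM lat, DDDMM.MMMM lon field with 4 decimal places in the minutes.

Latitude is negative → S; |value| = 89.906420
Latitude: fractional part 0.906420 → 54.385200 minutes
Longitude is negative → W; |value| = 140.782930
Longitude: 140° + 0.782930 × 60 = 140° 46.975800′

8954.3852,S / 14046.9758,W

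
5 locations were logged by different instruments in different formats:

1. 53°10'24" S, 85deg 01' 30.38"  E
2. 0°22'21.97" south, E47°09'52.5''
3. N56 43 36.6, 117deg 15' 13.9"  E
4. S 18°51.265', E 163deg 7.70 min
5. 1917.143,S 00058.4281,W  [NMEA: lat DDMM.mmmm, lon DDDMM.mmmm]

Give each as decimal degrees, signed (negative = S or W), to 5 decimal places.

1. -53.17333, 85.02511
2. -0.37277, 47.16458
3. 56.72683, 117.25386
4. -18.85442, 163.12833
5. -19.28572, -0.97380

Point 1:
  Lat: 10′ + 24″ = 10.40000′; 53 + 10.40000/60 = 53.173333
  hemisphere S, so the sign is −
  λ: 1′ + 30.38″ = 1.50633′; 85 + 1.50633/60 = 85.025106
  E ⇒ keep positive
Point 2:
  Lat: 0° + 22/60 + 21.97/3600 = 0 + 0.366667 + 0.006103 = 0.372769
  S → negative
  Lon: 47° + 9/60 + 52.5/3600 = 47 + 0.150000 + 0.014583 = 47.164583
  E ⇒ keep positive
Point 3:
  Lat: 56° + 43/60 + 36.6/3600 = 56 + 0.716667 + 0.010167 = 56.726833
  N ⇒ keep positive
  Longitude: 15′ + 13.9″ = 15.23167′; 117 + 15.23167/60 = 117.253861
  E → positive
Point 4:
  Lat: 51.265′ = 0.854417°; total 18.854417
  S → negative
  Longitude: 7.7′ = 0.128333°; total 163.128333
  E ⇒ keep positive
Point 5:
  Lat: degrees = first 2 digits = 19, minutes = 17.143; 19 + 17.143/60 = 19.285717
  S ⇒ negate
  Lon: split at 3 digits → 000° and 58.4281′; 0 + 58.4281/60 = 0.973802
  hemisphere W, so the sign is −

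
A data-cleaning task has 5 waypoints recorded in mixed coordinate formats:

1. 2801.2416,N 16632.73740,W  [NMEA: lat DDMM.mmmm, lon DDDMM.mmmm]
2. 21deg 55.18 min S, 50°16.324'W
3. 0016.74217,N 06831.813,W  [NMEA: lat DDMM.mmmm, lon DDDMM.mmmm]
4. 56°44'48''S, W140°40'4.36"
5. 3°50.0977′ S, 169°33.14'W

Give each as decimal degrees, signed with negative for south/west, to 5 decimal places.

Point 1:
  φ: split at 2 digits → 28° and 1.2416′; 28 + 1.2416/60 = 28.020693
  N → positive
  Longitude: degrees = first 3 digits = 166, minutes = 32.7374; 166 + 32.7374/60 = 166.545623
  W ⇒ negate
Point 2:
  Latitude: 55.18′ = 0.919667°; total 21.919667
  S → negative
  λ: 50 + 16.324/60 = 50.272067
  W ⇒ negate
Point 3:
  Lat: degrees = first 2 digits = 0, minutes = 16.74217; 0 + 16.74217/60 = 0.279036
  N → positive
  Lon: split at 3 digits → 068° and 31.813′; 68 + 31.813/60 = 68.530217
  hemisphere W, so the sign is −
Point 4:
  Lat: 56 + 44/60 + 48/3600 = 56.746667
  hemisphere S, so the sign is −
  λ: 140° + 40/60 + 4.36/3600 = 140 + 0.666667 + 0.001211 = 140.667878
  W → negative
Point 5:
  Latitude: 50.0977′ = 0.834962°; total 3.834962
  S → negative
  Longitude: 169 + 33.14/60 = 169.552333
  hemisphere W, so the sign is −

1. 28.02069, -166.54562
2. -21.91967, -50.27207
3. 0.27904, -68.53022
4. -56.74667, -140.66788
5. -3.83496, -169.55233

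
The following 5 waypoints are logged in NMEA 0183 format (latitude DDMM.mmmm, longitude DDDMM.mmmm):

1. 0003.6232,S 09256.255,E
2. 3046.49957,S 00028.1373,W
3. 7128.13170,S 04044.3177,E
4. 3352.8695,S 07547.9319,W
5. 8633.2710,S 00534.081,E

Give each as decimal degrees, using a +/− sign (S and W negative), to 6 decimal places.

1. -0.060387, 92.937583
2. -30.774993, -0.468955
3. -71.468862, 40.738628
4. -33.881158, -75.798865
5. -86.554517, 5.568017

Point 1:
  Lat: split at 2 digits → 00° and 3.6232′; 0 + 3.6232/60 = 0.0603867
  S ⇒ negate
  λ: split at 3 digits → 092° and 56.255′; 92 + 56.255/60 = 92.9375833
  E → positive
Point 2:
  Lat: split at 2 digits → 30° and 46.49957′; 30 + 46.49957/60 = 30.7749928
  S → negative
  λ: degrees = first 3 digits = 0, minutes = 28.1373; 0 + 28.1373/60 = 0.4689550
  W ⇒ negate
Point 3:
  φ: degrees = first 2 digits = 71, minutes = 28.1317; 71 + 28.1317/60 = 71.4688617
  hemisphere S, so the sign is −
  Lon: split at 3 digits → 040° and 44.3177′; 40 + 44.3177/60 = 40.7386283
  E ⇒ keep positive
Point 4:
  Latitude: split at 2 digits → 33° and 52.8695′; 33 + 52.8695/60 = 33.8811583
  S → negative
  Lon: split at 3 digits → 075° and 47.9319′; 75 + 47.9319/60 = 75.7988650
  W → negative
Point 5:
  Lat: degrees = first 2 digits = 86, minutes = 33.271; 86 + 33.271/60 = 86.5545167
  S → negative
  Lon: degrees = first 3 digits = 5, minutes = 34.081; 5 + 34.081/60 = 5.5680167
  E → positive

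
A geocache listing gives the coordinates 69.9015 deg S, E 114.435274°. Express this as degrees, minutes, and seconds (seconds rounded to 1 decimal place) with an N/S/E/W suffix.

Latitude: whole degrees 69; 54.09000′ → 54′ and 5.400″
λ: 0.435274 × 60 = 26.11644′ → 26′, remainder × 60 = 6.986″

69°54′5.4″ S, 114°26′7.0″ E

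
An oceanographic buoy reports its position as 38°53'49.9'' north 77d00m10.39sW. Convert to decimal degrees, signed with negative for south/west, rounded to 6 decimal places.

φ: 38° + 53/60 + 49.9/3600 = 38 + 0.883333 + 0.013861 = 38.8971944
N → positive
Longitude: 0′ + 10.39″ = 0.17317′; 77 + 0.17317/60 = 77.0028861
W ⇒ negate

38.897194, -77.002886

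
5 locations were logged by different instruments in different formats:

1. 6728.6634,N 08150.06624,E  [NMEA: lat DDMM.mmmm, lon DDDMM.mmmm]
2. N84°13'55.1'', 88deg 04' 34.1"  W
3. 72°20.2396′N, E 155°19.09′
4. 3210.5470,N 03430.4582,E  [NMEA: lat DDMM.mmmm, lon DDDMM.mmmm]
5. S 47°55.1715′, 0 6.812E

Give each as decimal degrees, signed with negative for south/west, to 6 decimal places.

Point 1:
  φ: split at 2 digits → 67° and 28.6634′; 67 + 28.6634/60 = 67.4777233
  N ⇒ keep positive
  λ: split at 3 digits → 081° and 50.06624′; 81 + 50.06624/60 = 81.8344373
  E → positive
Point 2:
  φ: 13′ + 55.1″ = 13.91833′; 84 + 13.91833/60 = 84.2319722
  N → positive
  Longitude: 4′ + 34.1″ = 4.56833′; 88 + 4.56833/60 = 88.0761389
  W → negative
Point 3:
  Latitude: 20.2396′ = 0.337327°; total 72.3373267
  N ⇒ keep positive
  Longitude: 19.09′ = 0.318167°; total 155.3181667
  E ⇒ keep positive
Point 4:
  Lat: degrees = first 2 digits = 32, minutes = 10.547; 32 + 10.547/60 = 32.1757833
  N ⇒ keep positive
  Lon: split at 3 digits → 034° and 30.4582′; 34 + 30.4582/60 = 34.5076367
  E ⇒ keep positive
Point 5:
  Latitude: 47 + 55.1715/60 = 47.9195250
  S → negative
  Longitude: 0 + 6.812/60 = 0.1135333
  E → positive

1. 67.477723, 81.834437
2. 84.231972, -88.076139
3. 72.337327, 155.318167
4. 32.175783, 34.507637
5. -47.919525, 0.113533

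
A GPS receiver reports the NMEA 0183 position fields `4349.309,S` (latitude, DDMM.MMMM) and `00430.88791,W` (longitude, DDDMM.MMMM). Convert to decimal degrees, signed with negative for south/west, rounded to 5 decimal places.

Latitude: degrees = first 2 digits = 43, minutes = 49.309; 43 + 49.309/60 = 43.821817
S ⇒ negate
λ: split at 3 digits → 004° and 30.88791′; 4 + 30.88791/60 = 4.514799
W ⇒ negate

-43.82182, -4.51480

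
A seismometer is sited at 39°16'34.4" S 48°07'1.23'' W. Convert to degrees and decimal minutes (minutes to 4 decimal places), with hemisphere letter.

φ: 16 + 34.4/60 = 16.573333′
Lon: seconds/60 = 0.02050; minutes = 7 + 0.02050 = 7.020500

39° 16.5733′ S, 48° 7.0205′ W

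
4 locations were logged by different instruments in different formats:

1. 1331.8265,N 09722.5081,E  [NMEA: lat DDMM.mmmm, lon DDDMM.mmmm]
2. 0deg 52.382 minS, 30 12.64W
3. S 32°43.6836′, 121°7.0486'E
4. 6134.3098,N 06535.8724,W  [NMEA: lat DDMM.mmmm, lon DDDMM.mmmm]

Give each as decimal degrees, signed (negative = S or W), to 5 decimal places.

Point 1:
  φ: degrees = first 2 digits = 13, minutes = 31.8265; 13 + 31.8265/60 = 13.530442
  N ⇒ keep positive
  Longitude: split at 3 digits → 097° and 22.5081′; 97 + 22.5081/60 = 97.375135
  E ⇒ keep positive
Point 2:
  Lat: 52.382′ = 0.873033°; total 0.873033
  S ⇒ negate
  Lon: 30 + 12.64/60 = 30.210667
  W → negative
Point 3:
  φ: 43.6836′ = 0.728060°; total 32.728060
  S → negative
  λ: 121 + 7.0486/60 = 121.117477
  E → positive
Point 4:
  φ: split at 2 digits → 61° and 34.3098′; 61 + 34.3098/60 = 61.571830
  N → positive
  λ: degrees = first 3 digits = 65, minutes = 35.8724; 65 + 35.8724/60 = 65.597873
  W → negative

1. 13.53044, 97.37514
2. -0.87303, -30.21067
3. -32.72806, 121.11748
4. 61.57183, -65.59787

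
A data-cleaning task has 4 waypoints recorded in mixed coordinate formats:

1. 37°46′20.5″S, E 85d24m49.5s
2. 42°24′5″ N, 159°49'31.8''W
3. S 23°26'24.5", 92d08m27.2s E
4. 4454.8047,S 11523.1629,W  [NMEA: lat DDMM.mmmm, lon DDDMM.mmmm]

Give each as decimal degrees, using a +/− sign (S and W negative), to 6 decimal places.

1. -37.772361, 85.413750
2. 42.401389, -159.825500
3. -23.440139, 92.140889
4. -44.913412, -115.386048

Point 1:
  φ: 37 + 46/60 + 20.5/3600 = 37.7723611
  S → negative
  λ: 85 + 24/60 + 49.5/3600 = 85.4137500
  E → positive
Point 2:
  Lat: 42 + 24/60 + 5/3600 = 42.4013889
  N → positive
  λ: 159 + 49/60 + 31.8/3600 = 159.8255000
  hemisphere W, so the sign is −
Point 3:
  Latitude: 26′ + 24.5″ = 26.40833′; 23 + 26.40833/60 = 23.4401389
  hemisphere S, so the sign is −
  Longitude: 92 + 8/60 + 27.2/3600 = 92.1408889
  E → positive
Point 4:
  Latitude: degrees = first 2 digits = 44, minutes = 54.8047; 44 + 54.8047/60 = 44.9134117
  hemisphere S, so the sign is −
  Lon: degrees = first 3 digits = 115, minutes = 23.1629; 115 + 23.1629/60 = 115.3860483
  W ⇒ negate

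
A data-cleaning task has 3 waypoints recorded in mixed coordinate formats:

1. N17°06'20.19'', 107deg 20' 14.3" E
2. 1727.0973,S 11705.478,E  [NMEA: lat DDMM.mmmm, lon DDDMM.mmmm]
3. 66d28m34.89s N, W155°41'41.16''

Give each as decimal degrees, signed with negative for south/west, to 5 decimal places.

1. 17.10561, 107.33731
2. -17.45162, 117.09130
3. 66.47636, -155.69477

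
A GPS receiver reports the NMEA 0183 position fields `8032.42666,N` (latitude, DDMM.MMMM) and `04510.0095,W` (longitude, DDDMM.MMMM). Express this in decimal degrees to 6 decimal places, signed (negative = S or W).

Latitude: split at 2 digits → 80° and 32.42666′; 80 + 32.42666/60 = 80.5404443
N → positive
Longitude: degrees = first 3 digits = 45, minutes = 10.0095; 45 + 10.0095/60 = 45.1668250
W ⇒ negate

80.540444, -45.166825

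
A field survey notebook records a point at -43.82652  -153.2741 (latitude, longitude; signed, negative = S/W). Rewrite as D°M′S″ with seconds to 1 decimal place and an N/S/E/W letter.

Latitude is negative → S; |value| = 43.826520
φ: 0.826520 × 60 = 49.59120′ → 49′, remainder × 60 = 35.472″
Longitude is negative → W; |value| = 153.274100
Lon: whole degrees 153; 16.44600′ → 16′ and 26.760″

43°49′35.5″ S, 153°16′26.8″ W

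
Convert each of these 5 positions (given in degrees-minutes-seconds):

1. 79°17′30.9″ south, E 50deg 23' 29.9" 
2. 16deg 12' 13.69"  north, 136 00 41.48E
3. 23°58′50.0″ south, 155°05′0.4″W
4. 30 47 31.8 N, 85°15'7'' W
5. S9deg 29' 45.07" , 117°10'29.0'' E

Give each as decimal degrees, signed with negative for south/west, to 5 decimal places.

1. -79.29192, 50.39164
2. 16.20380, 136.01152
3. -23.98056, -155.08344
4. 30.79217, -85.25194
5. -9.49585, 117.17472

Point 1:
  Lat: 79° + 17/60 + 30.9/3600 = 79 + 0.283333 + 0.008583 = 79.291917
  hemisphere S, so the sign is −
  λ: 23′ + 29.9″ = 23.49833′; 50 + 23.49833/60 = 50.391639
  E ⇒ keep positive
Point 2:
  φ: 16 + 12/60 + 13.69/3600 = 16.203803
  N → positive
  λ: 136° + 0/60 + 41.48/3600 = 136 + 0.000000 + 0.011522 = 136.011522
  E ⇒ keep positive
Point 3:
  Lat: 23 + 58/60 + 50/3600 = 23.980556
  hemisphere S, so the sign is −
  Lon: 5′ + 0.4″ = 5.00667′; 155 + 5.00667/60 = 155.083444
  hemisphere W, so the sign is −
Point 4:
  φ: 30 + 47/60 + 31.8/3600 = 30.792167
  N → positive
  Lon: 85° + 15/60 + 7/3600 = 85 + 0.250000 + 0.001944 = 85.251944
  W → negative
Point 5:
  Latitude: 29′ + 45.07″ = 29.75117′; 9 + 29.75117/60 = 9.495853
  hemisphere S, so the sign is −
  Longitude: 117 + 10/60 + 29/3600 = 117.174722
  E ⇒ keep positive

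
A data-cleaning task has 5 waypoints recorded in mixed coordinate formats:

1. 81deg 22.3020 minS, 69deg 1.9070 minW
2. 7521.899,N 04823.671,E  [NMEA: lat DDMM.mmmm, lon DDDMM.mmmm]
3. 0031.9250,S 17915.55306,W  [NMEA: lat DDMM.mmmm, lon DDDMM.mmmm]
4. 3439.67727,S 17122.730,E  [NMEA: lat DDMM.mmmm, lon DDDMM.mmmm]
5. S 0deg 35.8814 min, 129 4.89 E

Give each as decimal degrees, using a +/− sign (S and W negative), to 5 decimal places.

Point 1:
  Lat: 81 + 22.302/60 = 81.371700
  hemisphere S, so the sign is −
  λ: 69 + 1.907/60 = 69.031783
  hemisphere W, so the sign is −
Point 2:
  Latitude: split at 2 digits → 75° and 21.899′; 75 + 21.899/60 = 75.364983
  N ⇒ keep positive
  Longitude: degrees = first 3 digits = 48, minutes = 23.671; 48 + 23.671/60 = 48.394517
  E ⇒ keep positive
Point 3:
  Lat: split at 2 digits → 00° and 31.925′; 0 + 31.925/60 = 0.532083
  S → negative
  λ: degrees = first 3 digits = 179, minutes = 15.55306; 179 + 15.55306/60 = 179.259218
  W → negative
Point 4:
  Latitude: split at 2 digits → 34° and 39.67727′; 34 + 39.67727/60 = 34.661288
  S ⇒ negate
  λ: degrees = first 3 digits = 171, minutes = 22.73; 171 + 22.73/60 = 171.378833
  E → positive
Point 5:
  φ: 35.8814′ = 0.598023°; total 0.598023
  S ⇒ negate
  λ: 4.89′ = 0.081500°; total 129.081500
  E → positive

1. -81.37170, -69.03178
2. 75.36498, 48.39452
3. -0.53208, -179.25922
4. -34.66129, 171.37883
5. -0.59802, 129.08150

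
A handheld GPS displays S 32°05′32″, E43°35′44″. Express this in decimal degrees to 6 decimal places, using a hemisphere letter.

32.092222° S, 43.595556° E

Latitude: 32 + 5/60 + 32/3600 = 32.0922222
λ: 35′ + 44″ = 35.73333′; 43 + 35.73333/60 = 43.5955556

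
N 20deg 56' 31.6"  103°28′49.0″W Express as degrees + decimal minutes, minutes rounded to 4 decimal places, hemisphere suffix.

20° 56.5267′ N, 103° 28.8167′ W

Latitude: 56 + 31.6/60 = 56.526667′
λ: seconds/60 = 0.81667; minutes = 28 + 0.81667 = 28.816667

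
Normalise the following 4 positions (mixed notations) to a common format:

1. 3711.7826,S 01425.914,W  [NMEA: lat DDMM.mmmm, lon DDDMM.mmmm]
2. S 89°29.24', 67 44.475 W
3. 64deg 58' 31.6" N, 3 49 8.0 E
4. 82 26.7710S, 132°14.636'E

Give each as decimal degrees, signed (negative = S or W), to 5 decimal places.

1. -37.19638, -14.43190
2. -89.48733, -67.74125
3. 64.97544, 3.81889
4. -82.44618, 132.24393

Point 1:
  Latitude: split at 2 digits → 37° and 11.7826′; 37 + 11.7826/60 = 37.196377
  S → negative
  Longitude: split at 3 digits → 014° and 25.914′; 14 + 25.914/60 = 14.431900
  W → negative
Point 2:
  Lat: 29.24′ = 0.487333°; total 89.487333
  S → negative
  λ: 44.475′ = 0.741250°; total 67.741250
  W ⇒ negate
Point 3:
  Latitude: 58′ + 31.6″ = 58.52667′; 64 + 58.52667/60 = 64.975444
  N ⇒ keep positive
  Longitude: 49′ + 8″ = 49.13333′; 3 + 49.13333/60 = 3.818889
  E ⇒ keep positive
Point 4:
  Latitude: 26.771′ = 0.446183°; total 82.446183
  S → negative
  Lon: 14.636′ = 0.243933°; total 132.243933
  E → positive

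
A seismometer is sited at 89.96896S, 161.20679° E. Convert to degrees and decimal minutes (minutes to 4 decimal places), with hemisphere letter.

Lat: minutes = (89.968960 − 89) × 60 = 58.137600
Lon: minutes = (161.206790 − 161) × 60 = 12.407400

89° 58.1376′ S, 161° 12.4074′ E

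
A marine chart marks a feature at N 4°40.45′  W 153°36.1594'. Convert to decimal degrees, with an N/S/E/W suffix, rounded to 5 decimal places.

4.67417° N, 153.60266° W

Latitude: 40.45′ = 0.674167°; total 4.674167
Lon: 153 + 36.1594/60 = 153.602657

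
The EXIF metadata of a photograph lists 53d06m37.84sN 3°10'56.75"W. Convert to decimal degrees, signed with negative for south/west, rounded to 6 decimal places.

53.110511, -3.182431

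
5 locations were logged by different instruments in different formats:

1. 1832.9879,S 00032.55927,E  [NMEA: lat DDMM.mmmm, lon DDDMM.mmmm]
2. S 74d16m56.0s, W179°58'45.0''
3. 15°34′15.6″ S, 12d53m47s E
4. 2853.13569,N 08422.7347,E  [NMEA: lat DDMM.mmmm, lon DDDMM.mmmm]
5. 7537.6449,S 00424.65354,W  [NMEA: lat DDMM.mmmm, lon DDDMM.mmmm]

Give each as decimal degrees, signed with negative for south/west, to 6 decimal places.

1. -18.549798, 0.542655
2. -74.282222, -179.979167
3. -15.571000, 12.896389
4. 28.885595, 84.378912
5. -75.627415, -4.410892

Point 1:
  Latitude: degrees = first 2 digits = 18, minutes = 32.9879; 18 + 32.9879/60 = 18.5497983
  S ⇒ negate
  Longitude: split at 3 digits → 000° and 32.55927′; 0 + 32.55927/60 = 0.5426545
  E ⇒ keep positive
Point 2:
  Lat: 16′ + 56″ = 16.93333′; 74 + 16.93333/60 = 74.2822222
  S → negative
  Lon: 179 + 58/60 + 45/3600 = 179.9791667
  W → negative
Point 3:
  Latitude: 34′ + 15.6″ = 34.26000′; 15 + 34.26000/60 = 15.5710000
  hemisphere S, so the sign is −
  λ: 12 + 53/60 + 47/3600 = 12.8963889
  E ⇒ keep positive
Point 4:
  φ: degrees = first 2 digits = 28, minutes = 53.13569; 28 + 53.13569/60 = 28.8855948
  N → positive
  λ: degrees = first 3 digits = 84, minutes = 22.7347; 84 + 22.7347/60 = 84.3789117
  E → positive
Point 5:
  φ: split at 2 digits → 75° and 37.6449′; 75 + 37.6449/60 = 75.6274150
  hemisphere S, so the sign is −
  Lon: split at 3 digits → 004° and 24.65354′; 4 + 24.65354/60 = 4.4108923
  W ⇒ negate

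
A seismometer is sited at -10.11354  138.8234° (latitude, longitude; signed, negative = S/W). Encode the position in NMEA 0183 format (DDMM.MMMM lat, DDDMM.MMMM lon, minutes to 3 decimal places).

1006.812,S / 13849.404,E

Latitude is negative → S; |value| = 10.113540
Latitude: minutes = (10.113540 − 10) × 60 = 6.81240
Longitude: minutes = (138.823400 − 138) × 60 = 49.40400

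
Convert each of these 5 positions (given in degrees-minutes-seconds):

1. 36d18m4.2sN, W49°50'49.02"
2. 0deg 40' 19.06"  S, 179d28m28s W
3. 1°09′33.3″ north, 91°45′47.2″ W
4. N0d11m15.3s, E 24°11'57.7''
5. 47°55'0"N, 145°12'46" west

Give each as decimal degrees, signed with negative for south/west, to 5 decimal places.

Point 1:
  Lat: 36 + 18/60 + 4.2/3600 = 36.301167
  N → positive
  λ: 49° + 50/60 + 49.02/3600 = 49 + 0.833333 + 0.013617 = 49.846950
  hemisphere W, so the sign is −
Point 2:
  Latitude: 0 + 40/60 + 19.06/3600 = 0.671961
  hemisphere S, so the sign is −
  λ: 179 + 28/60 + 28/3600 = 179.474444
  W ⇒ negate
Point 3:
  Lat: 9′ + 33.3″ = 9.55500′; 1 + 9.55500/60 = 1.159250
  N → positive
  λ: 91 + 45/60 + 47.2/3600 = 91.763111
  W ⇒ negate
Point 4:
  Lat: 0° + 11/60 + 15.3/3600 = 0 + 0.183333 + 0.004250 = 0.187583
  N → positive
  Lon: 11′ + 57.7″ = 11.96167′; 24 + 11.96167/60 = 24.199361
  E ⇒ keep positive
Point 5:
  Lat: 55′ + 0″ = 55.00000′; 47 + 55.00000/60 = 47.916667
  N ⇒ keep positive
  Lon: 12′ + 46″ = 12.76667′; 145 + 12.76667/60 = 145.212778
  W → negative

1. 36.30117, -49.84695
2. -0.67196, -179.47444
3. 1.15925, -91.76311
4. 0.18758, 24.19936
5. 47.91667, -145.21278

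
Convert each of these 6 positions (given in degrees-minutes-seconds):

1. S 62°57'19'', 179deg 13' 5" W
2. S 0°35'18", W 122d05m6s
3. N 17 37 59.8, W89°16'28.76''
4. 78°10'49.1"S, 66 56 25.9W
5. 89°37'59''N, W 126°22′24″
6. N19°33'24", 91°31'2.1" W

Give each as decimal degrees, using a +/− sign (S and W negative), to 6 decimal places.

1. -62.955278, -179.218056
2. -0.588333, -122.085000
3. 17.633278, -89.274656
4. -78.180306, -66.940528
5. 89.633056, -126.373333
6. 19.556667, -91.517250

Point 1:
  φ: 57′ + 19″ = 57.31667′; 62 + 57.31667/60 = 62.9552778
  hemisphere S, so the sign is −
  Lon: 13′ + 5″ = 13.08333′; 179 + 13.08333/60 = 179.2180556
  W ⇒ negate
Point 2:
  φ: 35′ + 18″ = 35.30000′; 0 + 35.30000/60 = 0.5883333
  S ⇒ negate
  Lon: 122 + 5/60 + 6/3600 = 122.0850000
  hemisphere W, so the sign is −
Point 3:
  Latitude: 17° + 37/60 + 59.8/3600 = 17 + 0.616667 + 0.016611 = 17.6332778
  N ⇒ keep positive
  Longitude: 89° + 16/60 + 28.76/3600 = 89 + 0.266667 + 0.007989 = 89.2746556
  W → negative
Point 4:
  Latitude: 10′ + 49.1″ = 10.81833′; 78 + 10.81833/60 = 78.1803056
  S → negative
  Longitude: 66 + 56/60 + 25.9/3600 = 66.9405278
  W → negative
Point 5:
  Lat: 89 + 37/60 + 59/3600 = 89.6330556
  N ⇒ keep positive
  λ: 22′ + 24″ = 22.40000′; 126 + 22.40000/60 = 126.3733333
  W → negative
Point 6:
  Latitude: 19 + 33/60 + 24/3600 = 19.5566667
  N ⇒ keep positive
  Longitude: 91 + 31/60 + 2.1/3600 = 91.5172500
  W ⇒ negate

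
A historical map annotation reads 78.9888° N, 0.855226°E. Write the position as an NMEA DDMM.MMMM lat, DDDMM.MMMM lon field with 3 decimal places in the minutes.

7859.328,N / 00051.314,E

Lat: 78° + 0.988800 × 60 = 78° 59.32800′
Longitude: minutes = (0.855226 − 0) × 60 = 51.31356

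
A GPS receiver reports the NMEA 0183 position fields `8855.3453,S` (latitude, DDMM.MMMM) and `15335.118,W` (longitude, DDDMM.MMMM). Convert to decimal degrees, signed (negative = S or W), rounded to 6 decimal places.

Latitude: degrees = first 2 digits = 88, minutes = 55.3453; 88 + 55.3453/60 = 88.9224217
hemisphere S, so the sign is −
λ: split at 3 digits → 153° and 35.118′; 153 + 35.118/60 = 153.5853000
hemisphere W, so the sign is −

-88.922422, -153.585300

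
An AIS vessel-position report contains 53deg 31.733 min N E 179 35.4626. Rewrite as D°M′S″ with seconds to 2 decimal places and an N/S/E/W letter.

53°31′43.98″ N, 179°35′27.76″ E

Latitude: 31.73300′ → 31′ and 0.73300 × 60 = 43.9800″
Longitude: fractional minutes 0.46260 × 60 = 27.7560″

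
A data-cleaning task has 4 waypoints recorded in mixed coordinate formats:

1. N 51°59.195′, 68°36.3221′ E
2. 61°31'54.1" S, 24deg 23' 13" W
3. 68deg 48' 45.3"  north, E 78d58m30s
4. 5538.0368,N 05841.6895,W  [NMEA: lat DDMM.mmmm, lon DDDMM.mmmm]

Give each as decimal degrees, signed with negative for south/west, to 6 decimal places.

1. 51.986583, 68.605368
2. -61.531694, -24.386944
3. 68.812583, 78.975000
4. 55.633947, -58.694825

Point 1:
  φ: 59.195′ = 0.986583°; total 51.9865833
  N ⇒ keep positive
  λ: 36.3221′ = 0.605368°; total 68.6053683
  E → positive
Point 2:
  φ: 31′ + 54.1″ = 31.90167′; 61 + 31.90167/60 = 61.5316944
  S ⇒ negate
  Lon: 24 + 23/60 + 13/3600 = 24.3869444
  hemisphere W, so the sign is −
Point 3:
  φ: 48′ + 45.3″ = 48.75500′; 68 + 48.75500/60 = 68.8125833
  N ⇒ keep positive
  Longitude: 78 + 58/60 + 30/3600 = 78.9750000
  E ⇒ keep positive
Point 4:
  φ: split at 2 digits → 55° and 38.0368′; 55 + 38.0368/60 = 55.6339467
  N ⇒ keep positive
  λ: degrees = first 3 digits = 58, minutes = 41.6895; 58 + 41.6895/60 = 58.6948250
  hemisphere W, so the sign is −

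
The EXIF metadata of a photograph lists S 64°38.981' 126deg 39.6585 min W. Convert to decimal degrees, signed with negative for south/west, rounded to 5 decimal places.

-64.64968, -126.66098

Latitude: 38.981′ = 0.649683°; total 64.649683
S ⇒ negate
λ: 39.6585′ = 0.660975°; total 126.660975
W ⇒ negate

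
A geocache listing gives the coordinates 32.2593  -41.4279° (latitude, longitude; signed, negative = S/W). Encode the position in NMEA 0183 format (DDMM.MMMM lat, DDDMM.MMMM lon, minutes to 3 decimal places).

3215.558,N / 04125.674,W

φ: 32° + 0.259300 × 60 = 32° 15.55800′
Longitude is negative → W; |value| = 41.427900
Lon: fractional part 0.427900 → 25.67400 minutes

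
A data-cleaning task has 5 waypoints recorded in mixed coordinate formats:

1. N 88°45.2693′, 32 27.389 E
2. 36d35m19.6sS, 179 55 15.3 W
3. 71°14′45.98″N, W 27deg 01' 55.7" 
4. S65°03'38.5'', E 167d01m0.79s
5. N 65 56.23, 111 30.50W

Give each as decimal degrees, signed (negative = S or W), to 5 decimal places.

Point 1:
  φ: 88 + 45.2693/60 = 88.754488
  N ⇒ keep positive
  λ: 27.389′ = 0.456483°; total 32.456483
  E → positive
Point 2:
  φ: 35′ + 19.6″ = 35.32667′; 36 + 35.32667/60 = 36.588778
  hemisphere S, so the sign is −
  Longitude: 179° + 55/60 + 15.3/3600 = 179 + 0.916667 + 0.004250 = 179.920917
  W ⇒ negate
Point 3:
  Lat: 71 + 14/60 + 45.98/3600 = 71.246106
  N → positive
  λ: 27 + 1/60 + 55.7/3600 = 27.032139
  W → negative
Point 4:
  Lat: 3′ + 38.5″ = 3.64167′; 65 + 3.64167/60 = 65.060694
  S → negative
  λ: 167° + 1/60 + 0.79/3600 = 167 + 0.016667 + 0.000219 = 167.016886
  E → positive
Point 5:
  Latitude: 56.23′ = 0.937167°; total 65.937167
  N → positive
  λ: 30.5′ = 0.508333°; total 111.508333
  W ⇒ negate

1. 88.75449, 32.45648
2. -36.58878, -179.92092
3. 71.24611, -27.03214
4. -65.06069, 167.01689
5. 65.93717, -111.50833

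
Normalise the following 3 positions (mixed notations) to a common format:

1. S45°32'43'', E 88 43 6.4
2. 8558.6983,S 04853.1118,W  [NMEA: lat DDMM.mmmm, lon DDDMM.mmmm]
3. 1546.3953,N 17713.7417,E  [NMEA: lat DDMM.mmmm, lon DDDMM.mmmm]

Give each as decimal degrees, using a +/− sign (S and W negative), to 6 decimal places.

1. -45.545278, 88.718444
2. -85.978305, -48.885197
3. 15.773255, 177.229028

Point 1:
  φ: 45° + 32/60 + 43/3600 = 45 + 0.533333 + 0.011944 = 45.5452778
  S ⇒ negate
  Longitude: 88 + 43/60 + 6.4/3600 = 88.7184444
  E → positive
Point 2:
  Latitude: split at 2 digits → 85° and 58.6983′; 85 + 58.6983/60 = 85.9783050
  S ⇒ negate
  Lon: split at 3 digits → 048° and 53.1118′; 48 + 53.1118/60 = 48.8851967
  hemisphere W, so the sign is −
Point 3:
  φ: split at 2 digits → 15° and 46.3953′; 15 + 46.3953/60 = 15.7732550
  N ⇒ keep positive
  Lon: degrees = first 3 digits = 177, minutes = 13.7417; 177 + 13.7417/60 = 177.2290283
  E ⇒ keep positive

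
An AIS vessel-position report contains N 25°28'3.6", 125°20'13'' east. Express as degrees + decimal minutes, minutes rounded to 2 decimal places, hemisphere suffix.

25° 28.06′ N, 125° 20.22′ E

φ: 28 + 3.6/60 = 28.0600′
λ: seconds/60 = 0.21667; minutes = 20 + 0.21667 = 20.2167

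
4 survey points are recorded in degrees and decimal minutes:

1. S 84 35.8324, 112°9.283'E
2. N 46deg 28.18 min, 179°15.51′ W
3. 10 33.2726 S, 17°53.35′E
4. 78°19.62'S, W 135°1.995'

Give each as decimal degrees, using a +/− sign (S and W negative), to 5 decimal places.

Point 1:
  Lat: 84 + 35.8324/60 = 84.597207
  S → negative
  λ: 9.283′ = 0.154717°; total 112.154717
  E → positive
Point 2:
  Lat: 46 + 28.18/60 = 46.469667
  N → positive
  Lon: 179 + 15.51/60 = 179.258500
  W → negative
Point 3:
  Lat: 10 + 33.2726/60 = 10.554543
  S ⇒ negate
  Longitude: 17 + 53.35/60 = 17.889167
  E → positive
Point 4:
  Latitude: 19.62′ = 0.327000°; total 78.327000
  hemisphere S, so the sign is −
  Lon: 135 + 1.995/60 = 135.033250
  W → negative

1. -84.59721, 112.15472
2. 46.46967, -179.25850
3. -10.55454, 17.88917
4. -78.32700, -135.03325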